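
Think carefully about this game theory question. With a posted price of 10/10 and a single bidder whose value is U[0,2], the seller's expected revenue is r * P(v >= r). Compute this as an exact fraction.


Step 1: Posted price r = 1, value support [0,2]
Step 2: P(v >= r) = (2 - 1)/2 = 1/2
Step 3: Expected revenue = r * P(v >= r) = 1 * 1/2
Step 4: Revenue = 1/2

1/2


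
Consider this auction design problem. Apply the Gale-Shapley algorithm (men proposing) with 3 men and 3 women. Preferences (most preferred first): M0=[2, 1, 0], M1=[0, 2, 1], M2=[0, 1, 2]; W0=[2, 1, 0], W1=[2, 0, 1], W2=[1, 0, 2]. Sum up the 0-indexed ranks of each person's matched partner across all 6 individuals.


Step 1: Run Gale-Shapley (men propose, women hold best offer):
  M0 proposes to W2; she accepts
  M1 proposes to W0; she accepts
  M2 proposes to W0; she switches from M1
  M1 proposes to W2; she switches from M0
  M0 proposes to W1; she accepts
Step 2: Final matching: W0-M2, W1-M0, W2-M1
Step 3: 0-indexed ranks (man's rank of his match, then woman's): 0 + 0 + 1 + 1 + 1 + 0
Step 4: Total rank sum = 3

3


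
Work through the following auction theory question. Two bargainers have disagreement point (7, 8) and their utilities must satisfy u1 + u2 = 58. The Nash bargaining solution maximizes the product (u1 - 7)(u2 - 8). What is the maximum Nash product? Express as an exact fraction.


Step 1: The Nash solution splits surplus symmetrically above the disagreement point
Step 2: u1 = (total + d1 - d2)/2 = (58 + 7 - 8)/2 = 57/2
Step 3: u2 = (total - d1 + d2)/2 = (58 - 7 + 8)/2 = 59/2
Step 4: Nash product = (57/2 - 7) * (59/2 - 8)
Step 5: = 43/2 * 43/2 = 1849/4

1849/4


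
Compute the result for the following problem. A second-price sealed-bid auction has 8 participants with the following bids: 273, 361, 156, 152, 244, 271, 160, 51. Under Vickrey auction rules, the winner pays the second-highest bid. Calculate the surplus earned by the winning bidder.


Step 1: Sort bids in descending order: 361, 273, 271, 244, 160, 156, 152, 51
Step 2: The winning bid is the highest: 361
Step 3: The payment equals the second-highest bid: 273
Step 4: Surplus = winner's bid - payment = 361 - 273 = 88

88


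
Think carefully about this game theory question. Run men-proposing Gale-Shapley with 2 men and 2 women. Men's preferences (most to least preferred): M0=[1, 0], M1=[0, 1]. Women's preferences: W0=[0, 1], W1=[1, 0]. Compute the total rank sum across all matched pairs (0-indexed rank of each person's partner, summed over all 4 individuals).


Step 1: Run Gale-Shapley (men propose, women hold best offer):
  M0 proposes to W1; she accepts
  M1 proposes to W0; she accepts
Step 2: Final matching: W0-M1, W1-M0
Step 3: 0-indexed ranks (man's rank of his match, then woman's): 0 + 1 + 0 + 1
Step 4: Total rank sum = 2

2


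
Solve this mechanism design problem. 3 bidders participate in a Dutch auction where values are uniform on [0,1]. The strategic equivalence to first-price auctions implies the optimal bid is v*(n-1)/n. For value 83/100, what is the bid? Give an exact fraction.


Step 1: Dutch auctions are strategically equivalent to first-price auctions
Step 2: The equilibrium bid is b(v) = v*(n-1)/n
Step 3: b = 83/100 * 2/3
Step 4: b = 83/150

83/150


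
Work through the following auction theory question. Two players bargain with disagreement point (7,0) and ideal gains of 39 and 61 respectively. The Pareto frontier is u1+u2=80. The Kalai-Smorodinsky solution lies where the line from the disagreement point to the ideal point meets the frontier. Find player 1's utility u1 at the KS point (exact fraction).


Step 1: At the KS point, (u1-d1)/r1 = (u2-d2)/r2 = t and u1+u2 = 80
Step 2: u1 = d1 + r1*t and u2 = d2 + r2*t, so (d1 + r1*t) + (d2 + r2*t) = 80
Step 3: t = (80 - 7 - 0)/(39 + 61) = 73/100
Step 4: u1 = d1 + r1*t = 7 + 39 * 73/100 = 3547/100
Step 5: (Check: u2 = d2 + r2*t = 4453/100; u1+u2 = 3547/100 + 4453/100 = 80, on the frontier.)

3547/100


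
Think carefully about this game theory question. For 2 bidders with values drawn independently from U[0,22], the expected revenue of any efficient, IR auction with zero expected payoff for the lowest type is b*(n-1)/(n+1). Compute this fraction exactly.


Step 1: By Revenue Equivalence, expected revenue = b*(n-1)/(n+1)
Step 2: Substituting n = 2, b = 22
Step 3: Revenue = 22*(2-1)/(2+1) = 22*1/3
Step 4: Revenue = 22/3

22/3


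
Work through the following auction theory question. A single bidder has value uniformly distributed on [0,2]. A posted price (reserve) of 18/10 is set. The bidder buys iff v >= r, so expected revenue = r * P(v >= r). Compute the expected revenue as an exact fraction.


Step 1: Posted price r = 9/5, value support [0,2]
Step 2: P(v >= r) = (2 - 9/5)/2 = 1/10
Step 3: Expected revenue = r * P(v >= r) = 9/5 * 1/10
Step 4: Revenue = 9/50

9/50


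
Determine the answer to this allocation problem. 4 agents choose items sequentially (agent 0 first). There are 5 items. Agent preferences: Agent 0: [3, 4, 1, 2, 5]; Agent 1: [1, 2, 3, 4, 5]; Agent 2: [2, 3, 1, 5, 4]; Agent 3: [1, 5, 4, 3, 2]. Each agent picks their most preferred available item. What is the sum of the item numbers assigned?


Step 1: Agent 0 picks item 3
Step 2: Agent 1 picks item 1
Step 3: Agent 2 picks item 2
Step 4: Agent 3 picks item 5
Step 5: Sum = 3 + 1 + 2 + 5 = 11

11


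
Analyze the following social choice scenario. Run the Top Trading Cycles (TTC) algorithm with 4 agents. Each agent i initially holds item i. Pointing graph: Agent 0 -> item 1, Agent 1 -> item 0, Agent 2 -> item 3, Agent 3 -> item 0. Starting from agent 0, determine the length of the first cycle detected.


Step 1: Trace the pointer graph from agent 0: 0 -> 1 -> 0
Step 2: A cycle is detected when we revisit agent 0
Step 3: The cycle is: 0 -> 1 -> 0
Step 4: Cycle length = 2

2


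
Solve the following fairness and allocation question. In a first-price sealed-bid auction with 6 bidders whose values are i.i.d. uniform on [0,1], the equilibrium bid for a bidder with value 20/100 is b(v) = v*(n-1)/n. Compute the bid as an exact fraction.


Step 1: The symmetric BNE bidding function is b(v) = v * (n-1) / n
Step 2: Substitute v = 1/5 and n = 6
Step 3: b = 1/5 * 5/6
Step 4: b = 1/6

1/6


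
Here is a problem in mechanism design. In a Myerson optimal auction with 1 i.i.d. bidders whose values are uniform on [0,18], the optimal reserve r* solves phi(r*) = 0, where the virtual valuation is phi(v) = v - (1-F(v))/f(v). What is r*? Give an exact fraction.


Step 1: For U[0,18], F(v) = v/18 and f(v) = 1/18
Step 2: phi(v) = v - (1 - v/18)/(1/18) = v - (18 - v) = 2v - 18
Step 3: Set phi(r*) = 0: 2r* - 18 = 0
Step 4: r* = 18/2 = 9 (the number of bidders n = 1 does not enter)

9


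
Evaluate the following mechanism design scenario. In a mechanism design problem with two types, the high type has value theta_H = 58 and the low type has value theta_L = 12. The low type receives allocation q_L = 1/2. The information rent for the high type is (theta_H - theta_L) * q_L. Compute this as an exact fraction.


Step 1: theta_H - theta_L = 58 - 12 = 46
Step 2: Information rent = (theta_H - theta_L) * q_L
Step 3: = 46 * 1/2
Step 4: = 23

23


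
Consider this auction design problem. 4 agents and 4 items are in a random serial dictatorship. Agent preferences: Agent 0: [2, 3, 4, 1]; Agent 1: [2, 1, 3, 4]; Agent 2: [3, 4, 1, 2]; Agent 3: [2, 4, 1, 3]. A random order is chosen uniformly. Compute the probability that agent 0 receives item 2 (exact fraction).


Step 1: Agent 0 wants item 2
Step 2: There are 24 possible orderings of agents
Step 3: In 8 orderings, agent 0 gets item 2
Step 4: Probability = 8/24 = 1/3

1/3


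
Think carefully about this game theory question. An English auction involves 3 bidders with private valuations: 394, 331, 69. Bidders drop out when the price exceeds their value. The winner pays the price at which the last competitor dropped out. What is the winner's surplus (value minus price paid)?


Step 1: Identify the highest value: 394
Step 2: Identify the second-highest value: 331
Step 3: The final price = second-highest value = 331
Step 4: Surplus = 394 - 331 = 63

63


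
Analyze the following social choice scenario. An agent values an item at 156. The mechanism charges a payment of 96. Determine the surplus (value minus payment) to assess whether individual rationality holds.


Step 1: Surplus = value - payment = 156 - 96 = 60
Step 2: IR is satisfied (surplus >= 0)

60


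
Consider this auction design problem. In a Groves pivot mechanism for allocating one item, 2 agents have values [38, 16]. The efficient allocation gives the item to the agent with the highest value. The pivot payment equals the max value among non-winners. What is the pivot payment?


Step 1: The efficient winner is agent 0 with value 38
Step 2: Other agents' values: [16]
Step 3: Pivot payment = max(others) = 16
Step 4: The winner pays 16

16


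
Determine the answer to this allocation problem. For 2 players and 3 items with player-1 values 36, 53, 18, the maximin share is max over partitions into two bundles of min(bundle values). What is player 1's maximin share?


Step 1: Item values = 36, 53, 18
Step 2: Enumerate all 2-bundle partitions and take the smaller bundle:
  Partition 1: {36} vs {53,18} -> bundles 36, 71; min = 36
  Partition 2: {53} vs {36,18} -> bundles 53, 54; min = 53
  Partition 3: {18} vs {36,53} -> bundles 18, 89; min = 18
Step 3: MMS = max(36, 53, 18) = 53

53


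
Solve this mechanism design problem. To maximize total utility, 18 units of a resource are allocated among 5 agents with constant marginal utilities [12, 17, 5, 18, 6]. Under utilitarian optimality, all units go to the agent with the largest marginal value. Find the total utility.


Step 1: The marginal utilities are [12, 17, 5, 18, 6]
Step 2: The highest marginal utility is 18
Step 3: All 18 units go to that agent
Step 4: Total utility = 18 * 18 = 324

324


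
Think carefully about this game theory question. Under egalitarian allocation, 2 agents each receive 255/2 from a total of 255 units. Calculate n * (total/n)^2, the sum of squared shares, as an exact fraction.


Step 1: Each agent's share = 255/2
Step 2: Square of each share = (255/2)^2 = 65025/4
Step 3: Sum of squares = 2 * 65025/4 = 65025/2

65025/2


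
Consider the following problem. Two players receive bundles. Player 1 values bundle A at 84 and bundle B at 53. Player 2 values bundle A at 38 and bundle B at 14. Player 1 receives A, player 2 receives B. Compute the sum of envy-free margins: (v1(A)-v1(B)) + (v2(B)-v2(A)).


Step 1: Player 1's margin = v1(A) - v1(B) = 84 - 53 = 31
Step 2: Player 2's margin = v2(B) - v2(A) = 14 - 38 = -24
Step 3: Total margin = 31 + -24 = 7

7


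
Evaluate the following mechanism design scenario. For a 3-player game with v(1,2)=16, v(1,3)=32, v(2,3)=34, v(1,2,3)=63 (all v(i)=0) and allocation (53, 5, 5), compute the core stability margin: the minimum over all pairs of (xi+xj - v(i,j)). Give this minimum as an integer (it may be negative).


Step 1: Slack for coalition (1,2): x1+x2 - v12 = 58 - 16 = 42
Step 2: Slack for coalition (1,3): x1+x3 - v13 = 58 - 32 = 26
Step 3: Slack for coalition (2,3): x2+x3 - v23 = 10 - 34 = -24
Step 4: Minimum slack = min(42, 26, -24) = -24, attained by (2,3); coalition (2,3) can block (slack < 0), so the allocation is not in the core

-24


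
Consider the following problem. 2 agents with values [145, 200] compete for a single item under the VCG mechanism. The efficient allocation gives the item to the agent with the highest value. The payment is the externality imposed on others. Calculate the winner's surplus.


Step 1: The winner is the agent with the highest value: agent 1 with value 200
Step 2: Values of other agents: [145]
Step 3: VCG payment = max of others' values = 145
Step 4: Surplus = 200 - 145 = 55

55


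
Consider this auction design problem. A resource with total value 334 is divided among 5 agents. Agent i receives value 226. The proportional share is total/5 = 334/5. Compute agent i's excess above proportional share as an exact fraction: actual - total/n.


Step 1: Proportional share = 334/5
Step 2: Agent's actual allocation = 226
Step 3: Excess = 226 - 334/5 = 796/5

796/5


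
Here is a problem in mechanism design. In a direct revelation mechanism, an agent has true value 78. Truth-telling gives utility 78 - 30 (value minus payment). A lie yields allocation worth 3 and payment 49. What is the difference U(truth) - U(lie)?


Step 1: U(truth) = value - payment = 78 - 30 = 48
Step 2: U(lie) = allocation - payment = 3 - 49 = -46
Step 3: IC gap = 48 - (-46) = 94

94


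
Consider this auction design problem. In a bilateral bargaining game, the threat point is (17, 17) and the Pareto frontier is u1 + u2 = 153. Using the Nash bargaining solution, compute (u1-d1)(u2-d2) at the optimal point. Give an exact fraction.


Step 1: The Nash solution splits surplus symmetrically above the disagreement point
Step 2: u1 = (total + d1 - d2)/2 = (153 + 17 - 17)/2 = 153/2
Step 3: u2 = (total - d1 + d2)/2 = (153 - 17 + 17)/2 = 153/2
Step 4: Nash product = (153/2 - 17) * (153/2 - 17)
Step 5: = 119/2 * 119/2 = 14161/4

14161/4


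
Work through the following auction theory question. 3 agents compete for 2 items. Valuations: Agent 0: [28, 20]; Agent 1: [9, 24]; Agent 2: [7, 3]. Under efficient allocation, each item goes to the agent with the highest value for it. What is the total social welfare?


Step 1: For each item, find the maximum value among all agents.
Step 2: Item 0 -> Agent 0 (value 28)
Step 3: Item 1 -> Agent 1 (value 24)
Step 4: Total welfare = 28 + 24 = 52

52


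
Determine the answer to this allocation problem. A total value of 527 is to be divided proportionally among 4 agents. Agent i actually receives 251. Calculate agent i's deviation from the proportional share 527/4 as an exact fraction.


Step 1: Proportional share = 527/4
Step 2: Agent's actual allocation = 251
Step 3: Excess = 251 - 527/4 = 477/4

477/4


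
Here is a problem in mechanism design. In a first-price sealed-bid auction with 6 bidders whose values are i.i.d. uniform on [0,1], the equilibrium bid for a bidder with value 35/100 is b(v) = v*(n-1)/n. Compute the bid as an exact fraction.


Step 1: The symmetric BNE bidding function is b(v) = v * (n-1) / n
Step 2: Substitute v = 7/20 and n = 6
Step 3: b = 7/20 * 5/6
Step 4: b = 7/24

7/24


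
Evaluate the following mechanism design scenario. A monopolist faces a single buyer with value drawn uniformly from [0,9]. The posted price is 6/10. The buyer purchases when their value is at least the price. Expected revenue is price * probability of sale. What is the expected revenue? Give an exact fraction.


Step 1: Posted price r = 3/5, value support [0,9]
Step 2: P(v >= r) = (9 - 3/5)/9 = 14/15
Step 3: Expected revenue = r * P(v >= r) = 3/5 * 14/15
Step 4: Revenue = 14/25

14/25


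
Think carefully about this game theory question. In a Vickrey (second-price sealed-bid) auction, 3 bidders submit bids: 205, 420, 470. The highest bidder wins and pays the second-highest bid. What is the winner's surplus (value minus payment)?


Step 1: Sort bids in descending order: 470, 420, 205
Step 2: The winning bid is the highest: 470
Step 3: The payment equals the second-highest bid: 420
Step 4: Surplus = winner's bid - payment = 470 - 420 = 50

50


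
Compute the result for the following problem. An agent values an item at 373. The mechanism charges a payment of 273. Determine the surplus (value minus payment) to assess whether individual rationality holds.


Step 1: Surplus = value - payment = 373 - 273 = 100
Step 2: IR is satisfied (surplus >= 0)

100


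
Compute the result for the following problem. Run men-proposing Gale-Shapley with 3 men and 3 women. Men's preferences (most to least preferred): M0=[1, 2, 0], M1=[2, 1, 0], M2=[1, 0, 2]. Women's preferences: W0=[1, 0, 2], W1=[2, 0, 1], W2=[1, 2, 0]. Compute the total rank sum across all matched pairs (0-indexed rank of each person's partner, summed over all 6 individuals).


Step 1: Run Gale-Shapley (men propose, women hold best offer):
  M0 proposes to W1; she accepts
  M1 proposes to W2; she accepts
  M2 proposes to W1; she switches from M0
  M0 proposes to W2; rejected
  M0 proposes to W0; she accepts
Step 2: Final matching: W0-M0, W1-M2, W2-M1
Step 3: 0-indexed ranks (man's rank of his match, then woman's): 2 + 1 + 0 + 0 + 0 + 0
Step 4: Total rank sum = 3

3


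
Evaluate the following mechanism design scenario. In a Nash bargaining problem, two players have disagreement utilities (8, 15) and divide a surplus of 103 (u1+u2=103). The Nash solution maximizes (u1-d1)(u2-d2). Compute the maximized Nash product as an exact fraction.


Step 1: The Nash solution splits surplus symmetrically above the disagreement point
Step 2: u1 = (total + d1 - d2)/2 = (103 + 8 - 15)/2 = 48
Step 3: u2 = (total - d1 + d2)/2 = (103 - 8 + 15)/2 = 55
Step 4: Nash product = (48 - 8) * (55 - 15)
Step 5: = 40 * 40 = 1600

1600


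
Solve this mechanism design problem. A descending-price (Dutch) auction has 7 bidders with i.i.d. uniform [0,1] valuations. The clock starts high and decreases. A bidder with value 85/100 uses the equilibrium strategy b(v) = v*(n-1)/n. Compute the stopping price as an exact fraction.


Step 1: Dutch auctions are strategically equivalent to first-price auctions
Step 2: The equilibrium bid is b(v) = v*(n-1)/n
Step 3: b = 17/20 * 6/7
Step 4: b = 51/70

51/70


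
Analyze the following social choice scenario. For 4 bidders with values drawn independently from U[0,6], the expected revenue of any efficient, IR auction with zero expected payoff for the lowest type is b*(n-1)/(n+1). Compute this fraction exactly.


Step 1: By Revenue Equivalence, expected revenue = b*(n-1)/(n+1)
Step 2: Substituting n = 4, b = 6
Step 3: Revenue = 6*(4-1)/(4+1) = 6*3/5
Step 4: Revenue = 18/5

18/5


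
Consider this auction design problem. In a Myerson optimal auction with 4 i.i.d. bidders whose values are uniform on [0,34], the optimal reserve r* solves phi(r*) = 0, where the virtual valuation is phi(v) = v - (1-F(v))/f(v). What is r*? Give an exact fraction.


Step 1: For U[0,34], F(v) = v/34 and f(v) = 1/34
Step 2: phi(v) = v - (1 - v/34)/(1/34) = v - (34 - v) = 2v - 34
Step 3: Set phi(r*) = 0: 2r* - 34 = 0
Step 4: r* = 34/2 = 17 (the number of bidders n = 4 does not enter)

17


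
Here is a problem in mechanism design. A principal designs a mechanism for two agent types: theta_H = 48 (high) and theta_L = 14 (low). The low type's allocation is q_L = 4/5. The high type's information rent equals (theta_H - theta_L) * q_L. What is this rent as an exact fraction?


Step 1: theta_H - theta_L = 48 - 14 = 34
Step 2: Information rent = (theta_H - theta_L) * q_L
Step 3: = 34 * 4/5
Step 4: = 136/5

136/5


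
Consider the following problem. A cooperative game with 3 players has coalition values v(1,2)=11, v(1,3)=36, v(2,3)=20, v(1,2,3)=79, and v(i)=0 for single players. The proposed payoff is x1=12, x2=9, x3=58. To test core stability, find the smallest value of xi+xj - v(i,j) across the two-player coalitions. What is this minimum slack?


Step 1: Slack for coalition (1,2): x1+x2 - v12 = 21 - 11 = 10
Step 2: Slack for coalition (1,3): x1+x3 - v13 = 70 - 36 = 34
Step 3: Slack for coalition (2,3): x2+x3 - v23 = 67 - 20 = 47
Step 4: Minimum slack = min(10, 34, 47) = 10, attained by (1,2); no pair can gain by deviating, so the allocation is in the core

10


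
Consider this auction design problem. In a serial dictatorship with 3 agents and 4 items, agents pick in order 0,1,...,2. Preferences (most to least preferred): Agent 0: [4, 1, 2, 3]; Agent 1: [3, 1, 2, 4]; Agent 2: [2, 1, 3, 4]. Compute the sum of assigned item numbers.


Step 1: Agent 0 picks item 4
Step 2: Agent 1 picks item 3
Step 3: Agent 2 picks item 2
Step 4: Sum = 4 + 3 + 2 = 9

9


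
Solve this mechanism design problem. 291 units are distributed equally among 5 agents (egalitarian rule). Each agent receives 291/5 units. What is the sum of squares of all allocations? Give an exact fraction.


Step 1: Each agent's share = 291/5
Step 2: Square of each share = (291/5)^2 = 84681/25
Step 3: Sum of squares = 5 * 84681/25 = 84681/5

84681/5


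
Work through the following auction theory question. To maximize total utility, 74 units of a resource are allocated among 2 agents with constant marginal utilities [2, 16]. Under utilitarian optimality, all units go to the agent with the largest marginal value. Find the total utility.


Step 1: The marginal utilities are [2, 16]
Step 2: The highest marginal utility is 16
Step 3: All 74 units go to that agent
Step 4: Total utility = 16 * 74 = 1184

1184


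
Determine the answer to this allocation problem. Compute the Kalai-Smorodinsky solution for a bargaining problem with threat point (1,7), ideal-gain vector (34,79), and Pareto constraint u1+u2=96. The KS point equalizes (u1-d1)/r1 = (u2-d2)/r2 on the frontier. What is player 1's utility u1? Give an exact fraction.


Step 1: At the KS point, (u1-d1)/r1 = (u2-d2)/r2 = t and u1+u2 = 96
Step 2: u1 = d1 + r1*t and u2 = d2 + r2*t, so (d1 + r1*t) + (d2 + r2*t) = 96
Step 3: t = (96 - 1 - 7)/(34 + 79) = 88/113
Step 4: u1 = d1 + r1*t = 1 + 34 * 88/113 = 3105/113
Step 5: (Check: u2 = d2 + r2*t = 7743/113; u1+u2 = 3105/113 + 7743/113 = 96, on the frontier.)

3105/113


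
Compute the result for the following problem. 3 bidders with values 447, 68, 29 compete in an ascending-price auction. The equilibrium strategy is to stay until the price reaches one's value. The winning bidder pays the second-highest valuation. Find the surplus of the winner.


Step 1: Identify the highest value: 447
Step 2: Identify the second-highest value: 68
Step 3: The final price = second-highest value = 68
Step 4: Surplus = 447 - 68 = 379

379


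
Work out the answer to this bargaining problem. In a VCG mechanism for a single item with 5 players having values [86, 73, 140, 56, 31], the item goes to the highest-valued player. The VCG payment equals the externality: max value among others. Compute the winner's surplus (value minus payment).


Step 1: The winner is the agent with the highest value: agent 2 with value 140
Step 2: Values of other agents: [86, 73, 56, 31]
Step 3: VCG payment = max of others' values = 86
Step 4: Surplus = 140 - 86 = 54

54


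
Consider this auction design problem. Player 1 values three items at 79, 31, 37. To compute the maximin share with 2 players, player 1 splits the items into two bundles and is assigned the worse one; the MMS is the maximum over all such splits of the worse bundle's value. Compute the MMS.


Step 1: Item values = 79, 31, 37
Step 2: Enumerate all 2-bundle partitions and take the smaller bundle:
  Partition 1: {79} vs {31,37} -> bundles 79, 68; min = 68
  Partition 2: {31} vs {79,37} -> bundles 31, 116; min = 31
  Partition 3: {37} vs {79,31} -> bundles 37, 110; min = 37
Step 3: MMS = max(68, 31, 37) = 68

68


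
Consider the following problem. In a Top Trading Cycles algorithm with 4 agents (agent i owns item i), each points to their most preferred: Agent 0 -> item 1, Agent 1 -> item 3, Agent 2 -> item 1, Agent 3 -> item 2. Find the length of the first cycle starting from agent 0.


Step 1: Trace the pointer graph from agent 0: 0 -> 1 -> 3 -> 2 -> 1
Step 2: A cycle is detected when we revisit agent 1
Step 3: The cycle is: 1 -> 3 -> 2 -> 1
Step 4: Cycle length = 3

3


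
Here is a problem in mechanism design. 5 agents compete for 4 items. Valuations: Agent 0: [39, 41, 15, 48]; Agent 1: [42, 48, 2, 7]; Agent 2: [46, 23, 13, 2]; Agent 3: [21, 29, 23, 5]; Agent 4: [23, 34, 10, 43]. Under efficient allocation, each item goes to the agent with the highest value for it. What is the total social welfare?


Step 1: For each item, find the maximum value among all agents.
Step 2: Item 0 -> Agent 2 (value 46)
Step 3: Item 1 -> Agent 1 (value 48)
Step 4: Item 2 -> Agent 3 (value 23)
Step 5: Item 3 -> Agent 0 (value 48)
Step 6: Total welfare = 46 + 48 + 23 + 48 = 165

165


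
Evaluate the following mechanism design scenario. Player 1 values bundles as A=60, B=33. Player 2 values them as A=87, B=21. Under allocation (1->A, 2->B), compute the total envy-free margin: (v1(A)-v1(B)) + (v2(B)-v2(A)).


Step 1: Player 1's margin = v1(A) - v1(B) = 60 - 33 = 27
Step 2: Player 2's margin = v2(B) - v2(A) = 21 - 87 = -66
Step 3: Total margin = 27 + -66 = -39

-39


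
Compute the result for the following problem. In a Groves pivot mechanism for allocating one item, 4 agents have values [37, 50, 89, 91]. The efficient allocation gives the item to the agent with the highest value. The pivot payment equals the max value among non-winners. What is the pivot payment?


Step 1: The efficient winner is agent 3 with value 91
Step 2: Other agents' values: [37, 50, 89]
Step 3: Pivot payment = max(others) = 89
Step 4: The winner pays 89

89


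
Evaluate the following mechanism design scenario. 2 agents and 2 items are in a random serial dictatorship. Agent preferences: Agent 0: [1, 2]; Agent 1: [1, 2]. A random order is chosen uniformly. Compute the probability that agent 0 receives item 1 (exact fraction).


Step 1: Agent 0 wants item 1
Step 2: There are 2 possible orderings of agents
Step 3: In 1 orderings, agent 0 gets item 1
Step 4: Probability = 1/2

1/2


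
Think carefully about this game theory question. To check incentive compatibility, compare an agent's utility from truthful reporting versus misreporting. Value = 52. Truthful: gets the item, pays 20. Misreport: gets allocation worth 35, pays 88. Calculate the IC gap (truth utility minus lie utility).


Step 1: U(truth) = value - payment = 52 - 20 = 32
Step 2: U(lie) = allocation - payment = 35 - 88 = -53
Step 3: IC gap = 32 - (-53) = 85

85


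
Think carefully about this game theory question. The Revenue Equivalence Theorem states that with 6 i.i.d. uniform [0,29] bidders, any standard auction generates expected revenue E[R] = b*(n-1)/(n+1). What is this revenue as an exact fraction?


Step 1: By Revenue Equivalence, expected revenue = b*(n-1)/(n+1)
Step 2: Substituting n = 6, b = 29
Step 3: Revenue = 29*(6-1)/(6+1) = 29*5/7
Step 4: Revenue = 145/7

145/7


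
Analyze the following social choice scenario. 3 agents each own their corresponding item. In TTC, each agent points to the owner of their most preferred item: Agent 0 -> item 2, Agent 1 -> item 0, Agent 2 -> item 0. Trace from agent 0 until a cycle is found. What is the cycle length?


Step 1: Trace the pointer graph from agent 0: 0 -> 2 -> 0
Step 2: A cycle is detected when we revisit agent 0
Step 3: The cycle is: 0 -> 2 -> 0
Step 4: Cycle length = 2

2


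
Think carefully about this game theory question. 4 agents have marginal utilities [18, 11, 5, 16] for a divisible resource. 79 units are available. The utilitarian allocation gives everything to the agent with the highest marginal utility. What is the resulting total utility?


Step 1: The marginal utilities are [18, 11, 5, 16]
Step 2: The highest marginal utility is 18
Step 3: All 79 units go to that agent
Step 4: Total utility = 18 * 79 = 1422

1422


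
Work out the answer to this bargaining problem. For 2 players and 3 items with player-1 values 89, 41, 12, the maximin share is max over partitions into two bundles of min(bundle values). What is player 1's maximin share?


Step 1: Item values = 89, 41, 12
Step 2: Enumerate all 2-bundle partitions and take the smaller bundle:
  Partition 1: {89} vs {41,12} -> bundles 89, 53; min = 53
  Partition 2: {41} vs {89,12} -> bundles 41, 101; min = 41
  Partition 3: {12} vs {89,41} -> bundles 12, 130; min = 12
Step 3: MMS = max(53, 41, 12) = 53

53


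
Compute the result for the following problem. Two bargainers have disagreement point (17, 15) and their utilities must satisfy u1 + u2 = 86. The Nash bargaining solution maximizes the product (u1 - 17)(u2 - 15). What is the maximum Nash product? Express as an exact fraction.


Step 1: The Nash solution splits surplus symmetrically above the disagreement point
Step 2: u1 = (total + d1 - d2)/2 = (86 + 17 - 15)/2 = 44
Step 3: u2 = (total - d1 + d2)/2 = (86 - 17 + 15)/2 = 42
Step 4: Nash product = (44 - 17) * (42 - 15)
Step 5: = 27 * 27 = 729

729


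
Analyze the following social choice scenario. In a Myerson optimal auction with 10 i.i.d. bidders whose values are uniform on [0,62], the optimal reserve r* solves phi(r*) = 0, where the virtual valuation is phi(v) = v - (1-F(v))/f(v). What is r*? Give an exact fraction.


Step 1: For U[0,62], F(v) = v/62 and f(v) = 1/62
Step 2: phi(v) = v - (1 - v/62)/(1/62) = v - (62 - v) = 2v - 62
Step 3: Set phi(r*) = 0: 2r* - 62 = 0
Step 4: r* = 62/2 = 31 (the number of bidders n = 10 does not enter)

31


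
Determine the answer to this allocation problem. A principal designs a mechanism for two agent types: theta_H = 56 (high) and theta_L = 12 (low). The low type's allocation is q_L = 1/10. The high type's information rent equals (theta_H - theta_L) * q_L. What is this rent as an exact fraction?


Step 1: theta_H - theta_L = 56 - 12 = 44
Step 2: Information rent = (theta_H - theta_L) * q_L
Step 3: = 44 * 1/10
Step 4: = 22/5

22/5


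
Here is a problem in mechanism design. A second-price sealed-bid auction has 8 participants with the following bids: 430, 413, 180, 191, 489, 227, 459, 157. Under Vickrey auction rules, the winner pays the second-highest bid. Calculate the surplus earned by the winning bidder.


Step 1: Sort bids in descending order: 489, 459, 430, 413, 227, 191, 180, 157
Step 2: The winning bid is the highest: 489
Step 3: The payment equals the second-highest bid: 459
Step 4: Surplus = winner's bid - payment = 489 - 459 = 30

30


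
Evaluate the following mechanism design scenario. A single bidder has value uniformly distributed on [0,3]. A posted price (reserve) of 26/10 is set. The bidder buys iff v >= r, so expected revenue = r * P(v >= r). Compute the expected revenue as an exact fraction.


Step 1: Posted price r = 13/5, value support [0,3]
Step 2: P(v >= r) = (3 - 13/5)/3 = 2/15
Step 3: Expected revenue = r * P(v >= r) = 13/5 * 2/15
Step 4: Revenue = 26/75

26/75


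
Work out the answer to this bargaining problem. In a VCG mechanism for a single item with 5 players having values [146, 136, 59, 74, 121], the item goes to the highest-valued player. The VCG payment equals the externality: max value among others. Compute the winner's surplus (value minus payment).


Step 1: The winner is the agent with the highest value: agent 0 with value 146
Step 2: Values of other agents: [136, 59, 74, 121]
Step 3: VCG payment = max of others' values = 136
Step 4: Surplus = 146 - 136 = 10

10


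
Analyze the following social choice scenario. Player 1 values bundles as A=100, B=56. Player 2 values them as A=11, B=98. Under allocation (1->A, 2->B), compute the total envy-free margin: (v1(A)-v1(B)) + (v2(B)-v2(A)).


Step 1: Player 1's margin = v1(A) - v1(B) = 100 - 56 = 44
Step 2: Player 2's margin = v2(B) - v2(A) = 98 - 11 = 87
Step 3: Total margin = 44 + 87 = 131

131


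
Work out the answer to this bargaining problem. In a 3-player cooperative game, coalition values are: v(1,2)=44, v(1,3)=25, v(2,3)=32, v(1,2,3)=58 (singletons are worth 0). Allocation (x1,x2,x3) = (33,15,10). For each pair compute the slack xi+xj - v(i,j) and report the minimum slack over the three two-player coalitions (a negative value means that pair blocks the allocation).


Step 1: Slack for coalition (1,2): x1+x2 - v12 = 48 - 44 = 4
Step 2: Slack for coalition (1,3): x1+x3 - v13 = 43 - 25 = 18
Step 3: Slack for coalition (2,3): x2+x3 - v23 = 25 - 32 = -7
Step 4: Minimum slack = min(4, 18, -7) = -7, attained by (2,3); coalition (2,3) can block (slack < 0), so the allocation is not in the core

-7


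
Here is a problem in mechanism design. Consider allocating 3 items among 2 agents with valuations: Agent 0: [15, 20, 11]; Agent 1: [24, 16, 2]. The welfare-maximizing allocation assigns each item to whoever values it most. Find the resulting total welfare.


Step 1: For each item, find the maximum value among all agents.
Step 2: Item 0 -> Agent 1 (value 24)
Step 3: Item 1 -> Agent 0 (value 20)
Step 4: Item 2 -> Agent 0 (value 11)
Step 5: Total welfare = 24 + 20 + 11 = 55

55


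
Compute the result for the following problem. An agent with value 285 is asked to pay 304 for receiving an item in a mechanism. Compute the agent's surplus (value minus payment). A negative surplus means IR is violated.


Step 1: Surplus = value - payment = 285 - 304 = -19
Step 2: IR is violated (surplus < 0)

-19


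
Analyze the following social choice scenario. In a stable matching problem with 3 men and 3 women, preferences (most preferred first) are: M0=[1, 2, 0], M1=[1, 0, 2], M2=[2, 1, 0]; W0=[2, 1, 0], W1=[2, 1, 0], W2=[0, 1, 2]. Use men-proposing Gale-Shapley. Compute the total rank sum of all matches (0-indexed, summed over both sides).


Step 1: Run Gale-Shapley (men propose, women hold best offer):
  M0 proposes to W1; she accepts
  M1 proposes to W1; she switches from M0
  M2 proposes to W2; she accepts
  M0 proposes to W2; she switches from M2
  M2 proposes to W1; she switches from M1
  M1 proposes to W0; she accepts
Step 2: Final matching: W0-M1, W1-M2, W2-M0
Step 3: 0-indexed ranks (man's rank of his match, then woman's): 1 + 1 + 1 + 0 + 1 + 0
Step 4: Total rank sum = 4

4


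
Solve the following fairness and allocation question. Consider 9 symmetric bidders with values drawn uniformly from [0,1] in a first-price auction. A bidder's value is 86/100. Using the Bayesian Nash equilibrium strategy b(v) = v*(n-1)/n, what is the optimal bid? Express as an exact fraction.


Step 1: The symmetric BNE bidding function is b(v) = v * (n-1) / n
Step 2: Substitute v = 43/50 and n = 9
Step 3: b = 43/50 * 8/9
Step 4: b = 172/225

172/225


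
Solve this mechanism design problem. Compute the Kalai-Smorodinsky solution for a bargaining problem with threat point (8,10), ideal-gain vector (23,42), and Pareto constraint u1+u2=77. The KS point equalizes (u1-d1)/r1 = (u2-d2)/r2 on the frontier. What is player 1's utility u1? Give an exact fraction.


Step 1: At the KS point, (u1-d1)/r1 = (u2-d2)/r2 = t and u1+u2 = 77
Step 2: u1 = d1 + r1*t and u2 = d2 + r2*t, so (d1 + r1*t) + (d2 + r2*t) = 77
Step 3: t = (77 - 8 - 10)/(23 + 42) = 59/65
Step 4: u1 = d1 + r1*t = 8 + 23 * 59/65 = 1877/65
Step 5: (Check: u2 = d2 + r2*t = 3128/65; u1+u2 = 1877/65 + 3128/65 = 77, on the frontier.)

1877/65


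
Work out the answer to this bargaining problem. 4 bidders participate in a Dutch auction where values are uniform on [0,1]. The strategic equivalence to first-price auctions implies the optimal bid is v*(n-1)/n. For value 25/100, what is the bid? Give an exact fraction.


Step 1: Dutch auctions are strategically equivalent to first-price auctions
Step 2: The equilibrium bid is b(v) = v*(n-1)/n
Step 3: b = 1/4 * 3/4
Step 4: b = 3/16

3/16


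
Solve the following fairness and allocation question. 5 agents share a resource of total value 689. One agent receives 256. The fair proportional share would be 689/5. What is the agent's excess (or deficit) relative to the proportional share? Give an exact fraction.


Step 1: Proportional share = 689/5
Step 2: Agent's actual allocation = 256
Step 3: Excess = 256 - 689/5 = 591/5

591/5


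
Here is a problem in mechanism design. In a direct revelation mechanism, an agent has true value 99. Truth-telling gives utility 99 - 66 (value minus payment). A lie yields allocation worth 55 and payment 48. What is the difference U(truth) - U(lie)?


Step 1: U(truth) = value - payment = 99 - 66 = 33
Step 2: U(lie) = allocation - payment = 55 - 48 = 7
Step 3: IC gap = 33 - 7 = 26

26


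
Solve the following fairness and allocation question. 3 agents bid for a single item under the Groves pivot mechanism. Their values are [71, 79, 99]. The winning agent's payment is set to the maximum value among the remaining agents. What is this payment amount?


Step 1: The efficient winner is agent 2 with value 99
Step 2: Other agents' values: [71, 79]
Step 3: Pivot payment = max(others) = 79
Step 4: The winner pays 79

79


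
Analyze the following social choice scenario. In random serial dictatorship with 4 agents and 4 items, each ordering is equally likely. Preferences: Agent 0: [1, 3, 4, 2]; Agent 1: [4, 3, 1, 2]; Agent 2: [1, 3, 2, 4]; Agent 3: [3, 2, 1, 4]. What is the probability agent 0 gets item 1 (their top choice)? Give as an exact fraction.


Step 1: Agent 0 wants item 1
Step 2: There are 24 possible orderings of agents
Step 3: In 12 orderings, agent 0 gets item 1
Step 4: Probability = 12/24 = 1/2

1/2


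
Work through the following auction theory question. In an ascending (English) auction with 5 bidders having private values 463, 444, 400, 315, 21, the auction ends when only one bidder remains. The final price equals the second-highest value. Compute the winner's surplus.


Step 1: Identify the highest value: 463
Step 2: Identify the second-highest value: 444
Step 3: The final price = second-highest value = 444
Step 4: Surplus = 463 - 444 = 19

19


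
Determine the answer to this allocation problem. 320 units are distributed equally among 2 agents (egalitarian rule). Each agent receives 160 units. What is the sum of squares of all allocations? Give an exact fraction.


Step 1: Each agent's share = 320/2 = 160
Step 2: Square of each share = (160)^2 = 25600
Step 3: Sum of squares = 2 * 25600 = 51200

51200


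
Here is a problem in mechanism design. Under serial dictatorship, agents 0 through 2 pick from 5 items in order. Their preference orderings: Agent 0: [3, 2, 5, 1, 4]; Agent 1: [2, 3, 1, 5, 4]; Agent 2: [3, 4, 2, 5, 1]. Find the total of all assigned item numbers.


Step 1: Agent 0 picks item 3
Step 2: Agent 1 picks item 2
Step 3: Agent 2 picks item 4
Step 4: Sum = 3 + 2 + 4 = 9

9


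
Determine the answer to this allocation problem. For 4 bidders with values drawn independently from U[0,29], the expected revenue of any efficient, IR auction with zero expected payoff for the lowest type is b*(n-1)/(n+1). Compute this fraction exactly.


Step 1: By Revenue Equivalence, expected revenue = b*(n-1)/(n+1)
Step 2: Substituting n = 4, b = 29
Step 3: Revenue = 29*(4-1)/(4+1) = 29*3/5
Step 4: Revenue = 87/5

87/5


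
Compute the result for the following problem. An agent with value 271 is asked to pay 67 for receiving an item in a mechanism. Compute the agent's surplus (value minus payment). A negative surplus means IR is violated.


Step 1: Surplus = value - payment = 271 - 67 = 204
Step 2: IR is satisfied (surplus >= 0)

204


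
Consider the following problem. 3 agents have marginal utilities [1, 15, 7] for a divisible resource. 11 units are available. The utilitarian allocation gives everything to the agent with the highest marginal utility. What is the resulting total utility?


Step 1: The marginal utilities are [1, 15, 7]
Step 2: The highest marginal utility is 15
Step 3: All 11 units go to that agent
Step 4: Total utility = 15 * 11 = 165

165


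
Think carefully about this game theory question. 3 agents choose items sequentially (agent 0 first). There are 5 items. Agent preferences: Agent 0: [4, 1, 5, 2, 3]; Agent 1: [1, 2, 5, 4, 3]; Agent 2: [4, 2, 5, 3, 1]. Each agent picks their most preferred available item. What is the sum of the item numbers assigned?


Step 1: Agent 0 picks item 4
Step 2: Agent 1 picks item 1
Step 3: Agent 2 picks item 2
Step 4: Sum = 4 + 1 + 2 = 7

7


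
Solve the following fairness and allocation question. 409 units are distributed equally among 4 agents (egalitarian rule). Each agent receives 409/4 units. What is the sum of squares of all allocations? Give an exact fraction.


Step 1: Each agent's share = 409/4
Step 2: Square of each share = (409/4)^2 = 167281/16
Step 3: Sum of squares = 4 * 167281/16 = 167281/4

167281/4
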